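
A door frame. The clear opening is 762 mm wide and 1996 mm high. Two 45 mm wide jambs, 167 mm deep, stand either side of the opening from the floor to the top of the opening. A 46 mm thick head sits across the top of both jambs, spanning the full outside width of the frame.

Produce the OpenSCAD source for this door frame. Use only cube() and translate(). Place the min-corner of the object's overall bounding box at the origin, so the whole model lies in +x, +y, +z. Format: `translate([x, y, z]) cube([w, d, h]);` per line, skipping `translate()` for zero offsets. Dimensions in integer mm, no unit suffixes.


cube([45, 167, 1996]);
translate([807, 0, 0]) cube([45, 167, 1996]);
translate([0, 0, 1996]) cube([852, 167, 46]);


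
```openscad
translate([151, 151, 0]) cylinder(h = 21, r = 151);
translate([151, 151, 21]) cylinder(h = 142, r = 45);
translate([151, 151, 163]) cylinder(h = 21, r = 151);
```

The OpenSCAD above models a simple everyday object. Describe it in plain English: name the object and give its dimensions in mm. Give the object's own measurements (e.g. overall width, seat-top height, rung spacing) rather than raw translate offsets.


A spool: two coaxial disc flanges of radius 151 mm and thickness 21 mm, joined by a core cylinder of radius 45 mm and height 142 mm. The lower flange rests on z = 0 and the three cylinders share a vertical axis.


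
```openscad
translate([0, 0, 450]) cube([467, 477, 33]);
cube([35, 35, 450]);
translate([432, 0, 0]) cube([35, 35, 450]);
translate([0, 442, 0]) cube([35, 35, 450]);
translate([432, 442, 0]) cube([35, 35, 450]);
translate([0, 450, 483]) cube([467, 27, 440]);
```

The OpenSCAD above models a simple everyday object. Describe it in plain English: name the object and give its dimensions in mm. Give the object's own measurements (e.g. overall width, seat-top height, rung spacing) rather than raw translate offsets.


A chair. The seat is a 467×477×33 mm slab with its top at z = 483 mm, on four 35×35 mm corner legs (flush with the seat edges, standing on z = 0). A flat backrest 27 mm thick, 440 mm tall, spans the full seat width and rises from the seat top along its +y edge, rear face flush with the rear of the seat.


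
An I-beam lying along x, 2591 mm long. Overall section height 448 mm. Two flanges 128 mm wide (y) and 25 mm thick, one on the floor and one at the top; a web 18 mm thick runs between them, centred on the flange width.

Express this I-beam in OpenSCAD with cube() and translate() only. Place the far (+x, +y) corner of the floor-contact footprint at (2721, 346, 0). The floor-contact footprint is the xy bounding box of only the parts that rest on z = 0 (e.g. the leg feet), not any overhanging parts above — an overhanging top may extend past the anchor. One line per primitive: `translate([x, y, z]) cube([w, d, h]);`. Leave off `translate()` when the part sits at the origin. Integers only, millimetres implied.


translate([130, 218, 0]) cube([2591, 128, 25]);
translate([130, 273, 25]) cube([2591, 18, 398]);
translate([130, 218, 423]) cube([2591, 128, 25]);


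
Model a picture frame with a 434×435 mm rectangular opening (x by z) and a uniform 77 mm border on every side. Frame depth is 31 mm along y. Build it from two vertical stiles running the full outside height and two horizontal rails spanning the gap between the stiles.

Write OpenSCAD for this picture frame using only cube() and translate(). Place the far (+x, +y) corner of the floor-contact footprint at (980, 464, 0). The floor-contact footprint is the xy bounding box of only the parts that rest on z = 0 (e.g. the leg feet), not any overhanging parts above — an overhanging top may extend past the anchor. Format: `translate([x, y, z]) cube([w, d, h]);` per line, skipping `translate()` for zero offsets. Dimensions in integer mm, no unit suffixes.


translate([392, 433, 0]) cube([77, 31, 589]);
translate([903, 433, 0]) cube([77, 31, 589]);
translate([469, 433, 0]) cube([434, 31, 77]);
translate([469, 433, 512]) cube([434, 31, 77]);


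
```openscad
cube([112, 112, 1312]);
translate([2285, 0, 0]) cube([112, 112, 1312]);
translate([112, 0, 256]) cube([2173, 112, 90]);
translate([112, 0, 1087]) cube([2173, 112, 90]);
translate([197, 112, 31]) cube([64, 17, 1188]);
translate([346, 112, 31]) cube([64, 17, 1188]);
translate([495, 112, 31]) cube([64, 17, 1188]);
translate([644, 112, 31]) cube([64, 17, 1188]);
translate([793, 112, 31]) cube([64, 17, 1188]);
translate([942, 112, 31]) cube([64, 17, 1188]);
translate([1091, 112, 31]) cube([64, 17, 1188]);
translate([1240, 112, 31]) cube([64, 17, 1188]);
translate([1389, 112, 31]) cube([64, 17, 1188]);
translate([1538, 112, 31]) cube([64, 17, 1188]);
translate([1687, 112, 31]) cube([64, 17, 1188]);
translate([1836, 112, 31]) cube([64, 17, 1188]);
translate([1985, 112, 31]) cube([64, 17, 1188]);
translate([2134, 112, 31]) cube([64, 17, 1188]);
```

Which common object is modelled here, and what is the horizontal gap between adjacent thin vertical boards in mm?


A fence section. The picket gap is 85 mm.

Two posts, two rails, 14 pickets — a fence section. Span 2173 mm holds 14 pickets of 64 mm with 15 equal gaps: ⌊(2173 − 14·64) / 15⌋ = 85 mm.


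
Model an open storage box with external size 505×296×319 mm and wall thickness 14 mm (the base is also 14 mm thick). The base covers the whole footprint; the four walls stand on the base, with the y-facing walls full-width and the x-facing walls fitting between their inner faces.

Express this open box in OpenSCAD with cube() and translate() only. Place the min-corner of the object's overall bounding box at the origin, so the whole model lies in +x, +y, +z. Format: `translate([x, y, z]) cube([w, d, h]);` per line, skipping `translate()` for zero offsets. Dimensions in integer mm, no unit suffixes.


cube([505, 296, 14]);
translate([0, 0, 14]) cube([505, 14, 305]);
translate([0, 282, 14]) cube([505, 14, 305]);
translate([0, 14, 14]) cube([14, 268, 305]);
translate([491, 14, 14]) cube([14, 268, 305]);


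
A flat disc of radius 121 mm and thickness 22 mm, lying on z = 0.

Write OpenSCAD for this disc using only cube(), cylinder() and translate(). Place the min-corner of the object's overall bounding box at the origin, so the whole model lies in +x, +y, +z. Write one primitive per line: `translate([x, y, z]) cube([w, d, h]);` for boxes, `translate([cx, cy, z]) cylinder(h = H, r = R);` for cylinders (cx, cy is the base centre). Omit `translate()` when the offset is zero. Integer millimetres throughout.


translate([121, 121, 0]) cylinder(h = 22, r = 121);


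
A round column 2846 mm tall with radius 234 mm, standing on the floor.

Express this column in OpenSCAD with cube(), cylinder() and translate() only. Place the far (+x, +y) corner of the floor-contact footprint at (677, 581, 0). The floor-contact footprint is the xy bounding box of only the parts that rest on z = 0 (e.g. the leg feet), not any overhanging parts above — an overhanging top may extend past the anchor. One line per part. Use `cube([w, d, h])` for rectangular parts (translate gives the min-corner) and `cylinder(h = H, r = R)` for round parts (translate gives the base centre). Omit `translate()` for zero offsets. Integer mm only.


translate([443, 347, 0]) cylinder(h = 2846, r = 234);


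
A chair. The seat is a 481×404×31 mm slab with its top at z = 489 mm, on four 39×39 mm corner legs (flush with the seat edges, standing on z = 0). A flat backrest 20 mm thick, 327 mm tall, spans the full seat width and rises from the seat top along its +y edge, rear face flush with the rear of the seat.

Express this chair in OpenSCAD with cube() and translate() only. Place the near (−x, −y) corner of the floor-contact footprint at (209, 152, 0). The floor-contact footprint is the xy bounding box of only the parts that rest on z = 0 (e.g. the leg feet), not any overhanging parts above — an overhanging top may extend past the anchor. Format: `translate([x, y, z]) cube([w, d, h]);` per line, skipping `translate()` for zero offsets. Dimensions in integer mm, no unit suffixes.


translate([209, 152, 458]) cube([481, 404, 31]);
translate([209, 152, 0]) cube([39, 39, 458]);
translate([651, 152, 0]) cube([39, 39, 458]);
translate([209, 517, 0]) cube([39, 39, 458]);
translate([651, 517, 0]) cube([39, 39, 458]);
translate([209, 536, 489]) cube([481, 20, 327]);


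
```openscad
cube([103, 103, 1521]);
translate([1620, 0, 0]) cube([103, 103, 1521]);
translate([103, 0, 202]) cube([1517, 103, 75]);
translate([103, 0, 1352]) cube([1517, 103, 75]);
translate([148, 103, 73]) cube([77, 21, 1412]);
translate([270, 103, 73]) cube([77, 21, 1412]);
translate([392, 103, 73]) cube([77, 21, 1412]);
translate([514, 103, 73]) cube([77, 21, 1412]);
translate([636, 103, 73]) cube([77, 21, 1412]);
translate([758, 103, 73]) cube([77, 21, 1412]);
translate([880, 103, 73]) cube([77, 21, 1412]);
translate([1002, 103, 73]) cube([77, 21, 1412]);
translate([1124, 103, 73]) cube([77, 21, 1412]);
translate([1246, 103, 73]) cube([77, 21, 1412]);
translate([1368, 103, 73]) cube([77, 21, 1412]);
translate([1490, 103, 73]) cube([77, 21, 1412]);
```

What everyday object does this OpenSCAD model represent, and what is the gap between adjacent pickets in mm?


A fence section. The picket gap is 45 mm.

Two posts, two rails, 12 pickets — a fence section. Span 1517 mm holds 12 pickets of 77 mm with 13 equal gaps: ⌊(1517 − 12·77) / 13⌋ = 45 mm.


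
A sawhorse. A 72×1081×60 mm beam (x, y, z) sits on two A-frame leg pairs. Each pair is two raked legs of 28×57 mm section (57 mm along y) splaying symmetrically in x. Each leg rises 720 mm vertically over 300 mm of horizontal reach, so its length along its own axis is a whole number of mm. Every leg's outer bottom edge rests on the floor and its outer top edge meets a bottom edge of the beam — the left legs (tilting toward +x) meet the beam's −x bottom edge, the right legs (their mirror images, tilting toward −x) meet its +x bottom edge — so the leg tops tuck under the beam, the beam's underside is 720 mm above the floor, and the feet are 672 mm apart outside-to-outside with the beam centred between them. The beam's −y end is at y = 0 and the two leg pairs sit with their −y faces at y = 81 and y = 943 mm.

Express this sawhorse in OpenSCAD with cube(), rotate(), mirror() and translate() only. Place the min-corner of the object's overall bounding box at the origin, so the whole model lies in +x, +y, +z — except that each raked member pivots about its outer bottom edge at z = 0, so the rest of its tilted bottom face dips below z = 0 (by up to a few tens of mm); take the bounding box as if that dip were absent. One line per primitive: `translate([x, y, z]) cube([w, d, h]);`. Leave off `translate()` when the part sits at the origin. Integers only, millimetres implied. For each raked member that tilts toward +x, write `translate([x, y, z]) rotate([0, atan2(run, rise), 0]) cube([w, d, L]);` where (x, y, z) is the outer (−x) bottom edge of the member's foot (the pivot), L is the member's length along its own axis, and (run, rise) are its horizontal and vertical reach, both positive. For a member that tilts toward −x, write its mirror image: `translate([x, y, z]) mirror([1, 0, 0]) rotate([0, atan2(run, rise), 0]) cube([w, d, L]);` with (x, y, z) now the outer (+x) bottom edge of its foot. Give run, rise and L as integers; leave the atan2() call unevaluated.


translate([300, 0, 720]) cube([72, 1081, 60]);
translate([0, 81, 0]) rotate([0, atan2(300, 720), 0]) cube([28, 57, 780]);
translate([672, 81, 0]) mirror([1, 0, 0]) rotate([0, atan2(300, 720), 0]) cube([28, 57, 780]);
translate([0, 943, 0]) rotate([0, atan2(300, 720), 0]) cube([28, 57, 780]);
translate([672, 943, 0]) mirror([1, 0, 0]) rotate([0, atan2(300, 720), 0]) cube([28, 57, 780]);


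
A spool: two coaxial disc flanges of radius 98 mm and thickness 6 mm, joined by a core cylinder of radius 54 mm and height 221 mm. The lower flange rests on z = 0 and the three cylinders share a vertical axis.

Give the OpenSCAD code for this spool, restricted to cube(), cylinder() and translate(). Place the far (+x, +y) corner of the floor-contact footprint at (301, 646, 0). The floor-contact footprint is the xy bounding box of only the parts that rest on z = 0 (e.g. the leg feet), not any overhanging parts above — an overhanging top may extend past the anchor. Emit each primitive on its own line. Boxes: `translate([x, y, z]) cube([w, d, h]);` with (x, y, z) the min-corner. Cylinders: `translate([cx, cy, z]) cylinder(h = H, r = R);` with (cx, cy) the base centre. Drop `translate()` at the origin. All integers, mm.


translate([203, 548, 0]) cylinder(h = 6, r = 98);
translate([203, 548, 6]) cylinder(h = 221, r = 54);
translate([203, 548, 227]) cylinder(h = 6, r = 98);


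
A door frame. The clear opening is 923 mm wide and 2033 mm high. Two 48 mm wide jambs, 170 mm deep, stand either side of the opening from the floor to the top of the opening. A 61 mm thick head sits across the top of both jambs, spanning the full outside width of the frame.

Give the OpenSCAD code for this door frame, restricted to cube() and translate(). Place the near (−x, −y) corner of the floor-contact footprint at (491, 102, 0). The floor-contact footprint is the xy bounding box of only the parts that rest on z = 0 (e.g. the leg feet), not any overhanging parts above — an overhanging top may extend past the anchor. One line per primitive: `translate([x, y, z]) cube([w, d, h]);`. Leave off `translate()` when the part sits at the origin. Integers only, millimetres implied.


translate([491, 102, 0]) cube([48, 170, 2033]);
translate([1462, 102, 0]) cube([48, 170, 2033]);
translate([491, 102, 2033]) cube([1019, 170, 61]);


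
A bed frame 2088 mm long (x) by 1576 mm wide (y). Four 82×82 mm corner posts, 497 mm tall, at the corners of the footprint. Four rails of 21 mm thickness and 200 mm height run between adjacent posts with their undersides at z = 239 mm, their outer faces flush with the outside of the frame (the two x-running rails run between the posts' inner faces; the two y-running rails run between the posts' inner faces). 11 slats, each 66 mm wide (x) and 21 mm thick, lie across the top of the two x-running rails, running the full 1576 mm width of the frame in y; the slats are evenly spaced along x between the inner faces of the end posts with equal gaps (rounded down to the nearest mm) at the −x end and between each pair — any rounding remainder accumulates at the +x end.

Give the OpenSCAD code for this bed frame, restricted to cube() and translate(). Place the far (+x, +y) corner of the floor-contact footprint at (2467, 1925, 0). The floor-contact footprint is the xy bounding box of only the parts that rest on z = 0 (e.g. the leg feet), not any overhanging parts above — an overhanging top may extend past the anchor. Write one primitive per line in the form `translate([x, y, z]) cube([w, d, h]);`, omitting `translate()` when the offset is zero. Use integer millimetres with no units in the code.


translate([379, 349, 0]) cube([82, 82, 497]);
translate([379, 1843, 0]) cube([82, 82, 497]);
translate([2385, 349, 0]) cube([82, 82, 497]);
translate([2385, 1843, 0]) cube([82, 82, 497]);
translate([461, 349, 239]) cube([1924, 21, 200]);
translate([461, 1904, 239]) cube([1924, 21, 200]);
translate([379, 431, 239]) cube([21, 1412, 200]);
translate([2446, 431, 239]) cube([21, 1412, 200]);
translate([560, 349, 439]) cube([66, 1576, 21]);
translate([725, 349, 439]) cube([66, 1576, 21]);
translate([890, 349, 439]) cube([66, 1576, 21]);
translate([1055, 349, 439]) cube([66, 1576, 21]);
translate([1220, 349, 439]) cube([66, 1576, 21]);
translate([1385, 349, 439]) cube([66, 1576, 21]);
translate([1550, 349, 439]) cube([66, 1576, 21]);
translate([1715, 349, 439]) cube([66, 1576, 21]);
translate([1880, 349, 439]) cube([66, 1576, 21]);
translate([2045, 349, 439]) cube([66, 1576, 21]);
translate([2210, 349, 439]) cube([66, 1576, 21]);


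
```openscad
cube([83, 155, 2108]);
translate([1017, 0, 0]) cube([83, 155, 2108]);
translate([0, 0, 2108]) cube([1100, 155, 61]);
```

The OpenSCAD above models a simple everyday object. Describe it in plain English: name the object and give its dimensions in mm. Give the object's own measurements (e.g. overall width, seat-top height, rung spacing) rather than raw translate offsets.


A door frame. The clear opening is 934 mm wide and 2108 mm high. Two 83 mm wide jambs, 155 mm deep, stand either side of the opening from the floor to the top of the opening. A 61 mm thick head sits across the top of both jambs, spanning the full outside width of the frame.


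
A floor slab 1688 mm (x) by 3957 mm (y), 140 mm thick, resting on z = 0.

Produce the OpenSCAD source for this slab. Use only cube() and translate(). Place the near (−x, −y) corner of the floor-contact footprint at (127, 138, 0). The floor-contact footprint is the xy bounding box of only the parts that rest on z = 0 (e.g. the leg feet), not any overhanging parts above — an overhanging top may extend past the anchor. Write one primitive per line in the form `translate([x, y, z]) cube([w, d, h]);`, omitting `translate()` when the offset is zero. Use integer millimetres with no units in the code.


translate([127, 138, 0]) cube([1688, 3957, 140]);


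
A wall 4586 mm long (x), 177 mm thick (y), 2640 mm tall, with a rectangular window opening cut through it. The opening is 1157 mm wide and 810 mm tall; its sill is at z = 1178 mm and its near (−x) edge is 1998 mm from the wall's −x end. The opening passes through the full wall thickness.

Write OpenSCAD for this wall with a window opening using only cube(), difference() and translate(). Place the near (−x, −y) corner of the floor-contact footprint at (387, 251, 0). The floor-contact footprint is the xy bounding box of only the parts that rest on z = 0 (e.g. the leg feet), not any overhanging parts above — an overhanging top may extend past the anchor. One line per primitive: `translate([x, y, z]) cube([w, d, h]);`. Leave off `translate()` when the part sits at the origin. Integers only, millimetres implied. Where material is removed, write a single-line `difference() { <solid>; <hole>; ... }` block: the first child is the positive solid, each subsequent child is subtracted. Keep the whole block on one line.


difference() { translate([387, 251, 0]) cube([4586, 177, 2640]); translate([2385, 251, 1178]) cube([1157, 177, 810]); }


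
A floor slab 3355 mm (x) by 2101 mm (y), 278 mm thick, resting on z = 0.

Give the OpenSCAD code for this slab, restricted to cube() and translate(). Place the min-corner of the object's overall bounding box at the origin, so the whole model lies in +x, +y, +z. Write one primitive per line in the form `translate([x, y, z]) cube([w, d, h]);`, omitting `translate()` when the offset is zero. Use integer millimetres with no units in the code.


cube([3355, 2101, 278]);


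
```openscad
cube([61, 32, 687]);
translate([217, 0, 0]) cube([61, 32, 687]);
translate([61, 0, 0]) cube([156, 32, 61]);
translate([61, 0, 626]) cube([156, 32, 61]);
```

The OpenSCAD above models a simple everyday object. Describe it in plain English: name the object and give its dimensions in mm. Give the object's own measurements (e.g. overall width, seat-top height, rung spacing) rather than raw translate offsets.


A rectangular picture frame lying in the x–z plane (depth along y). The opening is 156 mm wide (x) by 565 mm tall (z), surrounded by a border 61 mm wide on all four sides. The frame is 32 mm deep and is made of two full-height vertical stiles with two horizontal rails fitted between them.


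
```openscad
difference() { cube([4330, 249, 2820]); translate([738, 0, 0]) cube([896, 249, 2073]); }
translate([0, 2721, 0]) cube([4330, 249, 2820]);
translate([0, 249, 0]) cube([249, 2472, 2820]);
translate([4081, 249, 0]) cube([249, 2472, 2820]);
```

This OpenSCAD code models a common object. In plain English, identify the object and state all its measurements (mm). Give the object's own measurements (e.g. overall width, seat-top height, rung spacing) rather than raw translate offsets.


A single room: four walls, each 2820 mm tall and 249 mm thick, enclosing an outside footprint 4330×2970 mm (x × y), no floor or roof. The front and back walls (−y and +y sides) run the full x-width; the side walls fit between their inner faces. A door opening 896 mm wide and 2073 mm tall is cut through the front wall from the floor up, its −x edge 738 mm from the wall's −x end.


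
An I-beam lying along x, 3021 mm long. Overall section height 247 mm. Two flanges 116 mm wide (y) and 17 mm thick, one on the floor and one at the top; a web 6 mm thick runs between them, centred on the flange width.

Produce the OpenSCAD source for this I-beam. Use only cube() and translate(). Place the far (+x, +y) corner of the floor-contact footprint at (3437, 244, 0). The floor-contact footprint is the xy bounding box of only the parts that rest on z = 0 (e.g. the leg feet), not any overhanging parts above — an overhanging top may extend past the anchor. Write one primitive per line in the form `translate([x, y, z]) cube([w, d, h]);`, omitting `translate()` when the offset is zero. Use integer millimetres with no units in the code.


translate([416, 128, 0]) cube([3021, 116, 17]);
translate([416, 183, 17]) cube([3021, 6, 213]);
translate([416, 128, 230]) cube([3021, 116, 17]);


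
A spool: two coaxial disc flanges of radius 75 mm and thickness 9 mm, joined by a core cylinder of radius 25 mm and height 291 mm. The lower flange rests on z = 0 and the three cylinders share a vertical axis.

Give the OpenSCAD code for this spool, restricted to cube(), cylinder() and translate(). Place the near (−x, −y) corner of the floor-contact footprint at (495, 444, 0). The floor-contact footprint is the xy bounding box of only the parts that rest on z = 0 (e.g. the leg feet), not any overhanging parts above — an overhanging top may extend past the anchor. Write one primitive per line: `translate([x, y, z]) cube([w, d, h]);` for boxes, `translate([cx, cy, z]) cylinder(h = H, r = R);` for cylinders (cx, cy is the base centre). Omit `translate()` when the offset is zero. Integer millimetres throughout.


translate([570, 519, 0]) cylinder(h = 9, r = 75);
translate([570, 519, 9]) cylinder(h = 291, r = 25);
translate([570, 519, 300]) cylinder(h = 9, r = 75);


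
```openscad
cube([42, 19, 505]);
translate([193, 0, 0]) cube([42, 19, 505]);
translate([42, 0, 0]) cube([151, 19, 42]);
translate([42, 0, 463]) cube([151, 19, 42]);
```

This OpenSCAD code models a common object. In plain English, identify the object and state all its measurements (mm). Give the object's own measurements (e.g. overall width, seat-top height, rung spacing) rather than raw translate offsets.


A rectangular picture frame lying in the x–z plane (depth along y). The opening is 151 mm wide (x) by 421 mm tall (z), surrounded by a border 42 mm wide on all four sides. The frame is 19 mm deep and is made of two full-height vertical stiles with two horizontal rails fitted between them.


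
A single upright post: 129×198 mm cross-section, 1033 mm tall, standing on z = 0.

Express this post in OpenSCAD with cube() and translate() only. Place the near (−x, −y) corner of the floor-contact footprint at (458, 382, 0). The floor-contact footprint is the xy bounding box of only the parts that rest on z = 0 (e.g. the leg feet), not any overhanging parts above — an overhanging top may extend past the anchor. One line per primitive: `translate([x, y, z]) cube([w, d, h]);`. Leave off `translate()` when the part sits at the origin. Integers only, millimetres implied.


translate([458, 382, 0]) cube([129, 198, 1033]);


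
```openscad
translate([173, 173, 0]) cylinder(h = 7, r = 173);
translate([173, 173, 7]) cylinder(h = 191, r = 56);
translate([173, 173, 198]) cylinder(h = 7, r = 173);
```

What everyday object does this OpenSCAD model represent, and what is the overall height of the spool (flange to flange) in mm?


A spool. The overall height is 205 mm.

Three coaxial cylinders, large–small–large — a spool. Two 7 mm flanges and a 191 mm core give 7 + 191 + 7 = 205 mm.


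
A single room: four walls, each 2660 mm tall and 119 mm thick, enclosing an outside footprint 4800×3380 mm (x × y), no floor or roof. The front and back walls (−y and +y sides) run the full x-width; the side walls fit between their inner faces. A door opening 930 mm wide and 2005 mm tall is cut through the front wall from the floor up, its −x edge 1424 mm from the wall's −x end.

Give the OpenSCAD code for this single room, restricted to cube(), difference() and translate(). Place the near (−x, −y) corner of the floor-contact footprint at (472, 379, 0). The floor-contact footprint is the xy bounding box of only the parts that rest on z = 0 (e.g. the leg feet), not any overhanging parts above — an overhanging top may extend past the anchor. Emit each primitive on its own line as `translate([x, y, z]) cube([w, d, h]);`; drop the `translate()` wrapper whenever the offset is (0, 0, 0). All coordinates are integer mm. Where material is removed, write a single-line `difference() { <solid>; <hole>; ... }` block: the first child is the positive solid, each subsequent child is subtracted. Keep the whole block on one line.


difference() { translate([472, 379, 0]) cube([4800, 119, 2660]); translate([1896, 379, 0]) cube([930, 119, 2005]); }
translate([472, 3640, 0]) cube([4800, 119, 2660]);
translate([472, 498, 0]) cube([119, 3142, 2660]);
translate([5153, 498, 0]) cube([119, 3142, 2660]);


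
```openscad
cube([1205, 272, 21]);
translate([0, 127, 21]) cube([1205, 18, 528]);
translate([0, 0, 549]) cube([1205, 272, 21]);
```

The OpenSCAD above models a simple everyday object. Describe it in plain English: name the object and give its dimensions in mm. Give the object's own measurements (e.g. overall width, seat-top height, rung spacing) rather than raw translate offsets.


An I-beam lying along x, 1205 mm long. Overall section height 570 mm. Two flanges 272 mm wide (y) and 21 mm thick, one on the floor and one at the top; a web 18 mm thick runs between them, centred on the flange width.


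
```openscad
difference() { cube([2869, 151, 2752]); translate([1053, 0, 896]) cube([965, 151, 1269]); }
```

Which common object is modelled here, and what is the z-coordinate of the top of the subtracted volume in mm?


A wall with a window opening. The window head height is 2165 mm.

A wall with a rectangular opening subtracted — a window. Sill at z = 896, opening 1269 mm tall, so the head is at 896 + 1269 = 2165 mm.


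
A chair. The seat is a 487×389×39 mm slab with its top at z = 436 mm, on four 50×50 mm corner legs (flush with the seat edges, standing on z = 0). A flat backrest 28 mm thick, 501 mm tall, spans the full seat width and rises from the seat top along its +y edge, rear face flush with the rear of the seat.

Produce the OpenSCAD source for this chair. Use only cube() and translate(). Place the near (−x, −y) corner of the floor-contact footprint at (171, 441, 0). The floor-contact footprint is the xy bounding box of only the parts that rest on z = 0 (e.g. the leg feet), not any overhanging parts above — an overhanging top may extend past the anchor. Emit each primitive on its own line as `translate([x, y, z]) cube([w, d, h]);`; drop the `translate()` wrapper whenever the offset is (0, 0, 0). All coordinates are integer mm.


// leg_h = 436 - 39 = 397
translate([171, 441, 397]) cube([487, 389, 39]);
translate([171, 441, 0]) cube([50, 50, 397]);
translate([608, 441, 0]) cube([50, 50, 397]);
translate([171, 780, 0]) cube([50, 50, 397]);
translate([608, 780, 0]) cube([50, 50, 397]);
translate([171, 802, 436]) cube([487, 28, 501]);


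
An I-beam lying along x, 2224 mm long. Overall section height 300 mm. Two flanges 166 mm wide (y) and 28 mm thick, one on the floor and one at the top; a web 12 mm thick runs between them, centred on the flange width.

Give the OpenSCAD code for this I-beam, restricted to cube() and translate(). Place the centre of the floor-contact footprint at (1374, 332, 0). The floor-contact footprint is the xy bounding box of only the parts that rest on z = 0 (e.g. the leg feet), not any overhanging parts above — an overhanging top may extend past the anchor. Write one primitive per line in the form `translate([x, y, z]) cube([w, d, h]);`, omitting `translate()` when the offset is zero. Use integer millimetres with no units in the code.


translate([262, 249, 0]) cube([2224, 166, 28]);
translate([262, 326, 28]) cube([2224, 12, 244]);
translate([262, 249, 272]) cube([2224, 166, 28]);


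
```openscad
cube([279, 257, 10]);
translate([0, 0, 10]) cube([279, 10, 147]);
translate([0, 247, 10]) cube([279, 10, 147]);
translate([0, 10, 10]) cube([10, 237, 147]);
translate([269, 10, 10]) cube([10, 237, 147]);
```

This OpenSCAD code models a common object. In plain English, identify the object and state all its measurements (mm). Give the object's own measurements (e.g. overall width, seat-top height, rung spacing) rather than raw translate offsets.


An open-topped rectangular box: outside dimensions 279×257×157 mm, with a uniform wall and base thickness of 10 mm. The base is a full 279×257 slab on the floor; four walls sit on top of the base. The front and back walls (the −y and +y sides) span the full width; the two side walls fit between them.


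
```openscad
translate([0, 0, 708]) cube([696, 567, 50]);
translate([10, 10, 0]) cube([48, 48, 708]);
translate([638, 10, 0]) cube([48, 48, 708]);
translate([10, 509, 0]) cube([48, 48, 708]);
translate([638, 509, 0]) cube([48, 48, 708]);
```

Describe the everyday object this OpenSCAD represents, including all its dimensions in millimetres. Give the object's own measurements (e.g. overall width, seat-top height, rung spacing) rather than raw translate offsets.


A rectangular dining table. The top is 696×567×50 mm with its upper surface at z = 758 mm. It stands on four 48×48 mm square legs, each inset 10 mm from the nearest pair of top edges, running from the floor to the underside of the top.


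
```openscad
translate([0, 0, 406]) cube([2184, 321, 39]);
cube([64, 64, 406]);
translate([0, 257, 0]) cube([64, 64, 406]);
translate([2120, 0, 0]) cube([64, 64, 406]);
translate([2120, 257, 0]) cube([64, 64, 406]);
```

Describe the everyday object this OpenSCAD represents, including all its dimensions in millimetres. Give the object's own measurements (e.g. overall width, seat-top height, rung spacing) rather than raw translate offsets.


A bench: a 2184×321 mm seat slab, 39 mm thick, top at z = 445 mm, on four 64×64 mm square legs flush with the seat corners and standing on z = 0.


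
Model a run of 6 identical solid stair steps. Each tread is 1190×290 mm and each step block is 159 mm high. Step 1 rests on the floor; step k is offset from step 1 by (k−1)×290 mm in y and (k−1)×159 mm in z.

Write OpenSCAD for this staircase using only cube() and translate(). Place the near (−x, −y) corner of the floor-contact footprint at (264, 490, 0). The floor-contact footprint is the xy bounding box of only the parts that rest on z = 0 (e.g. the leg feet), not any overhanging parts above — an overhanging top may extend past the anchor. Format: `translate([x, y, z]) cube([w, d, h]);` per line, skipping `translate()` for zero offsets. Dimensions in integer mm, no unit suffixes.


translate([264, 490, 0]) cube([1190, 290, 159]);
translate([264, 780, 159]) cube([1190, 290, 159]);
translate([264, 1070, 318]) cube([1190, 290, 159]);
translate([264, 1360, 477]) cube([1190, 290, 159]);
translate([264, 1650, 636]) cube([1190, 290, 159]);
translate([264, 1940, 795]) cube([1190, 290, 159]);


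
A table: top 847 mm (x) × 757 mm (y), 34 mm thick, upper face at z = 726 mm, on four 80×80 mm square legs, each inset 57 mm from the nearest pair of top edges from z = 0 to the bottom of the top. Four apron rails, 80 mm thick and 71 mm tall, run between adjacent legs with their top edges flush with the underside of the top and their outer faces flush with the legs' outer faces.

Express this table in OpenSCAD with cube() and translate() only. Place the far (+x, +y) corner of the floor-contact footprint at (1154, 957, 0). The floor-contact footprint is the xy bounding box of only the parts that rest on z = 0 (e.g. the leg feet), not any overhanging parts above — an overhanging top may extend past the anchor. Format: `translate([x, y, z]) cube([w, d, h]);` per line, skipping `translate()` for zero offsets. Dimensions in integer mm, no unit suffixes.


translate([364, 257, 692]) cube([847, 757, 34]);
translate([421, 314, 0]) cube([80, 80, 692]);
translate([1074, 314, 0]) cube([80, 80, 692]);
translate([421, 877, 0]) cube([80, 80, 692]);
translate([1074, 877, 0]) cube([80, 80, 692]);
translate([501, 314, 621]) cube([573, 80, 71]);
translate([501, 877, 621]) cube([573, 80, 71]);
translate([421, 394, 621]) cube([80, 483, 71]);
translate([1074, 394, 621]) cube([80, 483, 71]);


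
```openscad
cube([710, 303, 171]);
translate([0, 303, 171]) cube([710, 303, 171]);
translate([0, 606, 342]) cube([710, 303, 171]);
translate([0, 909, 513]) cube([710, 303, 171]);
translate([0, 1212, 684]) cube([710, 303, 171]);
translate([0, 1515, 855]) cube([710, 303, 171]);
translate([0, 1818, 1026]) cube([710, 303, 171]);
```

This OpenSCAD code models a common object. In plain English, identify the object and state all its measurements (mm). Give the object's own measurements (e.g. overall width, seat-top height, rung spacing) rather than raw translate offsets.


A straight staircase of 7 solid steps. Each step is 710 mm wide (x), 303 mm deep (y, the going) and 171 mm tall (the rise). The first step rests on the floor; each subsequent step sits one going further in +y and one rise higher in +z, directly behind and above the previous step with no overlap.


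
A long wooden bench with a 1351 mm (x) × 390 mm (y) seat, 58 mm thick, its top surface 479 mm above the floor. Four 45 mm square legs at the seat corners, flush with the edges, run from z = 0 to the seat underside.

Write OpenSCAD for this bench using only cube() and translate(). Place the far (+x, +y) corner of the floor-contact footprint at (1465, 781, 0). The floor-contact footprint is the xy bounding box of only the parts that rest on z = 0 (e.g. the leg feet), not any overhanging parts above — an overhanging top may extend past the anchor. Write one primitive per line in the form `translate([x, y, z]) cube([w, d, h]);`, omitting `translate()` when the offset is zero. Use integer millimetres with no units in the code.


translate([114, 391, 421]) cube([1351, 390, 58]);
translate([114, 391, 0]) cube([45, 45, 421]);
translate([114, 736, 0]) cube([45, 45, 421]);
translate([1420, 391, 0]) cube([45, 45, 421]);
translate([1420, 736, 0]) cube([45, 45, 421]);


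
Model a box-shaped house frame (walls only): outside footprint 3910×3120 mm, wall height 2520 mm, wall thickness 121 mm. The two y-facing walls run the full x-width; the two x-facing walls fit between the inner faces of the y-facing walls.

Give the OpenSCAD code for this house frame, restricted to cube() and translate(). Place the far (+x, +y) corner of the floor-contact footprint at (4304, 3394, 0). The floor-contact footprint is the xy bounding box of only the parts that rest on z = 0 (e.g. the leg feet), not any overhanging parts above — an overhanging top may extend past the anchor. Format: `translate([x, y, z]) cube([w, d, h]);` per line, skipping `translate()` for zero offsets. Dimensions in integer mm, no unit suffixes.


translate([394, 274, 0]) cube([3910, 121, 2520]);
translate([394, 3273, 0]) cube([3910, 121, 2520]);
translate([394, 395, 0]) cube([121, 2878, 2520]);
translate([4183, 395, 0]) cube([121, 2878, 2520]);


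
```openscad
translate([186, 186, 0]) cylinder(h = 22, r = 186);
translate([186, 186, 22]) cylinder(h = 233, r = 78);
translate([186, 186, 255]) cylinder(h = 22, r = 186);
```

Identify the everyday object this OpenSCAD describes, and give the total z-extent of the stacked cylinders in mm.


A spool. The overall height is 277 mm.

Three coaxial cylinders, large–small–large — a spool. Two 22 mm flanges and a 233 mm core give 22 + 233 + 22 = 277 mm.


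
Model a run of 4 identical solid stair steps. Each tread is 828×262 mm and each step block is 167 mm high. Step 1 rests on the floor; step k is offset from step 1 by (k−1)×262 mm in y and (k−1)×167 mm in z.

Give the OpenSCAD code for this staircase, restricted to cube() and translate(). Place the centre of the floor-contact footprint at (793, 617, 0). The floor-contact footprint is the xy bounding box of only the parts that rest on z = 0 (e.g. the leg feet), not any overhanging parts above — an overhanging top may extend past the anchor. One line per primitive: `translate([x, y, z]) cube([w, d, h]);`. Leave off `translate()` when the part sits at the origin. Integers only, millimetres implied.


translate([379, 486, 0]) cube([828, 262, 167]);
translate([379, 748, 167]) cube([828, 262, 167]);
translate([379, 1010, 334]) cube([828, 262, 167]);
translate([379, 1272, 501]) cube([828, 262, 167]);


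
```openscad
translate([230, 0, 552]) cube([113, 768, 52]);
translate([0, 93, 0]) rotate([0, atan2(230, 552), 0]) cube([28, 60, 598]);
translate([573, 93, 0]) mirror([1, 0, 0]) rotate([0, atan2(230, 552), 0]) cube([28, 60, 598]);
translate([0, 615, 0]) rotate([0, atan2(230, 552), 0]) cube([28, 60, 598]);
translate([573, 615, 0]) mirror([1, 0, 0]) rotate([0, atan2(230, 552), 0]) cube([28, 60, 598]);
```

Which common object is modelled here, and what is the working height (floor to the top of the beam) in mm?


A sawhorse. The overall height is 604 mm.

A beam across two mirrored pairs of raked legs — a sawhorse. The beam's underside is at z = 552 (matching the legs' vertical rise in atan2(230, 552)) and the beam is 52 mm tall, so its top is at 552 + 52 = 604 mm. The raked legs top out at the beam's underside, so that is the highest point.


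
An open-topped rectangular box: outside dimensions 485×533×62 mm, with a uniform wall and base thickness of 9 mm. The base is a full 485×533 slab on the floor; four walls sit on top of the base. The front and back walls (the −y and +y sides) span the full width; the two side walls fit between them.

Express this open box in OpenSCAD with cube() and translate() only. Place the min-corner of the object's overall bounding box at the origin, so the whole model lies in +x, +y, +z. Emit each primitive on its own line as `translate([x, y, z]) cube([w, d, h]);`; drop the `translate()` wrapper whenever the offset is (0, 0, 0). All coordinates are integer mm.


cube([485, 533, 9]);
translate([0, 0, 9]) cube([485, 9, 53]);
translate([0, 524, 9]) cube([485, 9, 53]);
translate([0, 9, 9]) cube([9, 515, 53]);
translate([476, 9, 9]) cube([9, 515, 53]);


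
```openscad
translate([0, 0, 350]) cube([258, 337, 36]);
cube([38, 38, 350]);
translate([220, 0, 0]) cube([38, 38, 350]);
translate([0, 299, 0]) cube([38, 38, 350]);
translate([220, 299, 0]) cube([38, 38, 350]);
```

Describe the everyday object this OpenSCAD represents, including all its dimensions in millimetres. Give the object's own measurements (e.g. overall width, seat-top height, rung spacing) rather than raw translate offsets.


A simple wooden stool: a rectangular seat 258 mm (x) by 337 mm (y), 36 mm thick, top face at z = 386 mm, on four square legs, each 38×38 mm in cross-section. The legs rest on z = 0, each flush with a corner of the seat.


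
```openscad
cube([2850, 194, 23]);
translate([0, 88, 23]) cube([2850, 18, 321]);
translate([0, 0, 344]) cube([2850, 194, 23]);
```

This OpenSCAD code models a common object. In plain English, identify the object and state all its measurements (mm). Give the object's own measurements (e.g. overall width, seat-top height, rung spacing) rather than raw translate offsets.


An I-beam lying along x, 2850 mm long. Overall section height 367 mm. Two flanges 194 mm wide (y) and 23 mm thick, one on the floor and one at the top; a web 18 mm thick runs between them, centred on the flange width.
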